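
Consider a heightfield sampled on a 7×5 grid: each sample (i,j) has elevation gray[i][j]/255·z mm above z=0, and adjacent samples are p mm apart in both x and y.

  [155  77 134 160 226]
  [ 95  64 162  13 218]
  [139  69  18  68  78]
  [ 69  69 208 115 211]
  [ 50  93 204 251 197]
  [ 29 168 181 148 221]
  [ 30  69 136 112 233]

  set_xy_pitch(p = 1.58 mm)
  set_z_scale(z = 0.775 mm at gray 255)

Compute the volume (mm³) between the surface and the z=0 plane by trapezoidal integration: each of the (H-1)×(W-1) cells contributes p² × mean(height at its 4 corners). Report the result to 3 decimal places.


height_mm = gray/255 × 0.775; cell vol = 1.58² × mean(4 corners)
unit = 1.58² × 0.775 / (4×255) = 0.00189677 mm³ per gray-sum
row 0: Σ corner-gray over 4 cells = 1914  → 3.6304
row 1: Σ corner-gray over 4 cells = 1318  → 2.4999
row 2: Σ corner-gray over 4 cells = 1591  → 3.0178
row 3: Σ corner-gray over 4 cells = 2407  → 4.5655
row 4: Σ corner-gray over 4 cells = 2587  → 4.9070
row 5: Σ corner-gray over 4 cells = 2141  → 4.0610
Σ rows: total corner-gray = 11958  → 22.6816 mm³

22.682


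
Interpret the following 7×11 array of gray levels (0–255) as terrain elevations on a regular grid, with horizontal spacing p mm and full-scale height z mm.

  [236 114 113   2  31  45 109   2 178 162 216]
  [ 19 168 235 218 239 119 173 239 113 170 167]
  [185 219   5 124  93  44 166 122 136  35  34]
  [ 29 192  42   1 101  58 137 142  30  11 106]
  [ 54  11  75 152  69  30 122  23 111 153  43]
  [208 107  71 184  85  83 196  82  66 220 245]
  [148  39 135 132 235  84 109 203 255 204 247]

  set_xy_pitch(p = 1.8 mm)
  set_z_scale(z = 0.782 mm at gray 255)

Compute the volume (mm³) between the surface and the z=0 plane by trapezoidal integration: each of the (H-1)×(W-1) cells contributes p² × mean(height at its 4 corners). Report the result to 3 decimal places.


69.599

height_mm = gray/255 × 0.782; cell vol = 1.8² × mean(4 corners)
unit = 1.8² × 0.782 / (4×255) = 0.002484 mm³ per gray-sum
row 0: Σ corner-gray over 10 cells = 5498  → 13.6570
row 1: Σ corner-gray over 10 cells = 5641  → 14.0122
row 2: Σ corner-gray over 10 cells = 3670  → 9.1163
row 3: Σ corner-gray over 10 cells = 3152  → 7.8296
row 4: Σ corner-gray over 10 cells = 4230  → 10.5073
row 5: Σ corner-gray over 10 cells = 5828  → 14.4768
Σ rows: total corner-gray = 28019  → 69.5992 mm³


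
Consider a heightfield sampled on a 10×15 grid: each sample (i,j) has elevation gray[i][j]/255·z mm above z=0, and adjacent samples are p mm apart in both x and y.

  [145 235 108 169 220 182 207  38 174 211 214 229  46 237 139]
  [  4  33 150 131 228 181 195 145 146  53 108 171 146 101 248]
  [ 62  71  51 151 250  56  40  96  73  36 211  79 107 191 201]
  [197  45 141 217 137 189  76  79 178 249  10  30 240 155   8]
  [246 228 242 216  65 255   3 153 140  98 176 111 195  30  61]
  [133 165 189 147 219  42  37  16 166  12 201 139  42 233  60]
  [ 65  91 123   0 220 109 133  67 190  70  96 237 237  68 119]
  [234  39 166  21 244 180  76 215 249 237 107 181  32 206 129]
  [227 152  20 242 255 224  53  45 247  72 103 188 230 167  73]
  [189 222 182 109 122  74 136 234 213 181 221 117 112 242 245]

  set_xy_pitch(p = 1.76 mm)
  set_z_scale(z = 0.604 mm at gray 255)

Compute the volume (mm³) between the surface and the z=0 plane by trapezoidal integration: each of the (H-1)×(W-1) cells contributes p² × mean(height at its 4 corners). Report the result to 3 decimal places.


height_mm = gray/255 × 0.604; cell vol = 1.76² × mean(4 corners)
unit = 1.76² × 0.604 / (4×255) = 0.00183427 mm³ per gray-sum
row 0: Σ corner-gray over 14 cells = 8652  → 15.8701
row 1: Σ corner-gray over 14 cells = 6915  → 12.6839
row 2: Σ corner-gray over 14 cells = 6784  → 12.4437
row 3: Σ corner-gray over 14 cells = 7828  → 14.3586
row 4: Σ corner-gray over 14 cells = 7540  → 13.8304
row 5: Σ corner-gray over 14 cells = 6875  → 12.6106
row 6: Σ corner-gray over 14 cells = 7735  → 14.1880
row 7: Σ corner-gray over 14 cells = 8565  → 15.7105
row 8: Σ corner-gray over 14 cells = 9060  → 16.6184
Σ rows: total corner-gray = 69954  → 128.3142 mm³

128.314


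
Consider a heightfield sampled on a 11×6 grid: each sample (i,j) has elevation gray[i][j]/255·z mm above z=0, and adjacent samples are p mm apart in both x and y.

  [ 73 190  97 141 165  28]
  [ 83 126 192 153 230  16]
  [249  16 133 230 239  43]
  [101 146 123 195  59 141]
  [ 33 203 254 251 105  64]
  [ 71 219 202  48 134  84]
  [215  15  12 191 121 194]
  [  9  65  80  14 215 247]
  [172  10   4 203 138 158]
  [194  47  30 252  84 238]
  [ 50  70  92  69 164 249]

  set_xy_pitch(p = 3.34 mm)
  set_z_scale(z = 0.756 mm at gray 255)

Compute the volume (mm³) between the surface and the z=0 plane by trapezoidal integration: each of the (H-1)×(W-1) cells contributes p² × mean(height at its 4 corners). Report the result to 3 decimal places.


height_mm = gray/255 × 0.756; cell vol = 3.34² × mean(4 corners)
unit = 3.34² × 0.756 / (4×255) = 0.00826827 mm³ per gray-sum
row 0: Σ corner-gray over 5 cells = 2788  → 23.0519
row 1: Σ corner-gray over 5 cells = 3029  → 25.0446
row 2: Σ corner-gray over 5 cells = 2816  → 23.2834
row 3: Σ corner-gray over 5 cells = 3011  → 24.8958
row 4: Σ corner-gray over 5 cells = 3084  → 25.4993
row 5: Σ corner-gray over 5 cells = 2448  → 20.2407
row 6: Σ corner-gray over 5 cells = 2091  → 17.2889
row 7: Σ corner-gray over 5 cells = 2044  → 16.9003
row 8: Σ corner-gray over 5 cells = 2298  → 19.0005
row 9: Σ corner-gray over 5 cells = 2347  → 19.4056
Σ rows: total corner-gray = 25956  → 214.6112 mm³

214.611


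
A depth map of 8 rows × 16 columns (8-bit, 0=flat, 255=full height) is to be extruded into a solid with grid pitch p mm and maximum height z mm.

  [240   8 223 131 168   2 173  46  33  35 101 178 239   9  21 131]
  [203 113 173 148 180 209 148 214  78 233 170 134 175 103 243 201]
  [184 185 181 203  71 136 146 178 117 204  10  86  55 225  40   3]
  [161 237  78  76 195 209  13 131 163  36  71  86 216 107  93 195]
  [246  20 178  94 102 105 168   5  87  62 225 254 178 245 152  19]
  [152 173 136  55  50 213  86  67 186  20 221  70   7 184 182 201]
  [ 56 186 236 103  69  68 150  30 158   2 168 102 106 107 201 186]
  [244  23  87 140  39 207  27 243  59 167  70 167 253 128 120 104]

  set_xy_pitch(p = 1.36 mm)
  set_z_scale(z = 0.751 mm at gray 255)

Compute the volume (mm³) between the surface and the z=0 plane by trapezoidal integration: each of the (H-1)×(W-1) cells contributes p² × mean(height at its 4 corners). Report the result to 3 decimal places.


height_mm = gray/255 × 0.751; cell vol = 1.36² × mean(4 corners)
unit = 1.36² × 0.751 / (4×255) = 0.00136181 mm³ per gray-sum
row 0: Σ corner-gray over 15 cells = 8151  → 11.1001
row 1: Σ corner-gray over 15 cells = 8907  → 12.1297
row 2: Σ corner-gray over 15 cells = 7639  → 10.4029
row 3: Σ corner-gray over 15 cells = 7793  → 10.6126
row 4: Σ corner-gray over 15 cells = 7668  → 10.4424
row 5: Σ corner-gray over 15 cells = 7267  → 9.8963
row 6: Σ corner-gray over 15 cells = 7422  → 10.1074
Σ rows: total corner-gray = 54847  → 74.6914 mm³

74.691


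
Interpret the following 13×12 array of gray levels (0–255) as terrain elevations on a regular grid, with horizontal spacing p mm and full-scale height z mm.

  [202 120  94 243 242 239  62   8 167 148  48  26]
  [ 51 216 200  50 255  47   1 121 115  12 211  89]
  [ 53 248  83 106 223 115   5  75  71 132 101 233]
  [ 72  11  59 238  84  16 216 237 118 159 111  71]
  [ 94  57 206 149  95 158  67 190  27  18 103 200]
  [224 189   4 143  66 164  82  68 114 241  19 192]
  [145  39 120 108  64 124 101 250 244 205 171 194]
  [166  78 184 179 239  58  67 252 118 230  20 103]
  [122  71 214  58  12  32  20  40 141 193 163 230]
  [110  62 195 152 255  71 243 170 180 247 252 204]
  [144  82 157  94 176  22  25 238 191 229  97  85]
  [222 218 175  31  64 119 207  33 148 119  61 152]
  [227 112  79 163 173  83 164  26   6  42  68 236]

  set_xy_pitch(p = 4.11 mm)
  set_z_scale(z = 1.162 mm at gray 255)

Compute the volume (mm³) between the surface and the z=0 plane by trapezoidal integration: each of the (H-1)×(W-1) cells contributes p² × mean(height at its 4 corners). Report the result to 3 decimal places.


height_mm = gray/255 × 1.162; cell vol = 4.11² × mean(4 corners)
unit = 4.11² × 1.162 / (4×255) = 0.0192437 mm³ per gray-sum
row 0: Σ corner-gray over 11 cells = 5566  → 107.1107
row 1: Σ corner-gray over 11 cells = 5200  → 100.0675
row 2: Σ corner-gray over 11 cells = 5245  → 100.9334
row 3: Σ corner-gray over 11 cells = 5075  → 97.6620
row 4: Σ corner-gray over 11 cells = 5030  → 96.7960
row 5: Σ corner-gray over 11 cells = 5787  → 111.3636
row 6: Σ corner-gray over 11 cells = 6310  → 121.4280
row 7: Σ corner-gray over 11 cells = 5359  → 103.1272
row 8: Σ corner-gray over 11 cells = 6208  → 119.4652
row 9: Σ corner-gray over 11 cells = 6819  → 131.2231
row 10: Σ corner-gray over 11 cells = 5575  → 107.2839
row 11: Σ corner-gray over 11 cells = 5019  → 96.5844
Σ rows: total corner-gray = 67193  → 1293.0450 mm³

1293.045


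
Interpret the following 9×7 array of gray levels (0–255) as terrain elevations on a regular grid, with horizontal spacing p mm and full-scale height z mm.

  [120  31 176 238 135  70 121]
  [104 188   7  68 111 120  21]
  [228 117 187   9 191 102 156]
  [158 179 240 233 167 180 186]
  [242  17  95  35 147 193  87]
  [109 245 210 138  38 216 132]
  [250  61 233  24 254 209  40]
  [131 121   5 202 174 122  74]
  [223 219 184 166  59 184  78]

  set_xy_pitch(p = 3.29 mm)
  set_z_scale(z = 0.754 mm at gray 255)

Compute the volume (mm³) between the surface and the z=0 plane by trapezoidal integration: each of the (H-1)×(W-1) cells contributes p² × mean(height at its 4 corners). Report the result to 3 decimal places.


213.268

height_mm = gray/255 × 0.754; cell vol = 3.29² × mean(4 corners)
unit = 3.29² × 0.754 / (4×255) = 0.00800134 mm³ per gray-sum
row 0: Σ corner-gray over 6 cells = 2654  → 21.2356
row 1: Σ corner-gray over 6 cells = 2709  → 21.6756
row 2: Σ corner-gray over 6 cells = 3938  → 31.5093
row 3: Σ corner-gray over 6 cells = 3645  → 29.1649
row 4: Σ corner-gray over 6 cells = 3238  → 25.9084
row 5: Σ corner-gray over 6 cells = 3787  → 30.3011
row 6: Σ corner-gray over 6 cells = 3305  → 26.4444
row 7: Σ corner-gray over 6 cells = 3378  → 27.0285
Σ rows: total corner-gray = 26654  → 213.2678 mm³


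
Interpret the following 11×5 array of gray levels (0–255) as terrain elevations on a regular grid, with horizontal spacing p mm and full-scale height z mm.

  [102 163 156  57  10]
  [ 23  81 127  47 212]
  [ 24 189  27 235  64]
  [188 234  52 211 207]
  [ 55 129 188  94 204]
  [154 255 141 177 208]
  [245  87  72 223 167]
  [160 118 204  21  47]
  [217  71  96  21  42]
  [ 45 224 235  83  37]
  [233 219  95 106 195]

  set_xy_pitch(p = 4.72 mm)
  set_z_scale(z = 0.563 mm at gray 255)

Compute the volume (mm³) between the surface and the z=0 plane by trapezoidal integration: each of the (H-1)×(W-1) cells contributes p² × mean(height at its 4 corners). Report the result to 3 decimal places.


261.897

height_mm = gray/255 × 0.563; cell vol = 4.72² × mean(4 corners)
unit = 4.72² × 0.563 / (4×255) = 0.0122968 mm³ per gray-sum
row 0: Σ corner-gray over 4 cells = 1609  → 19.7856
row 1: Σ corner-gray over 4 cells = 1735  → 21.3350
row 2: Σ corner-gray over 4 cells = 2379  → 29.2541
row 3: Σ corner-gray over 4 cells = 2470  → 30.3731
row 4: Σ corner-gray over 4 cells = 2589  → 31.8364
row 5: Σ corner-gray over 4 cells = 2684  → 33.0046
row 6: Σ corner-gray over 4 cells = 2069  → 25.4421
row 7: Σ corner-gray over 4 cells = 1528  → 18.7895
row 8: Σ corner-gray over 4 cells = 1801  → 22.1465
row 9: Σ corner-gray over 4 cells = 2434  → 29.9304
Σ rows: total corner-gray = 21298  → 261.8973 mm³


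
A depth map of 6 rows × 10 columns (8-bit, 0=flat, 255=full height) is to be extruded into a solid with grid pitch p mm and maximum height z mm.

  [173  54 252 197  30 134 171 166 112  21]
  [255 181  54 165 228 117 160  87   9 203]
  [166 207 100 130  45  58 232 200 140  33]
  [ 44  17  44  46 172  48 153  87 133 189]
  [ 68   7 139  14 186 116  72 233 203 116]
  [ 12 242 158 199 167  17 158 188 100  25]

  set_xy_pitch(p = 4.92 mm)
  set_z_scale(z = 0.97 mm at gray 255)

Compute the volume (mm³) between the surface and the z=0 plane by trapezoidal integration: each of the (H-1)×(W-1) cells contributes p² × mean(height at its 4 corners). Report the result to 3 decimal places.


height_mm = gray/255 × 0.97; cell vol = 4.92² × mean(4 corners)
unit = 4.92² × 0.97 / (4×255) = 0.0230198 mm³ per gray-sum
row 0: Σ corner-gray over 9 cells = 4886  → 112.4748
row 1: Σ corner-gray over 9 cells = 4883  → 112.4057
row 2: Σ corner-gray over 9 cells = 4056  → 93.3684
row 3: Σ corner-gray over 9 cells = 3757  → 86.4854
row 4: Σ corner-gray over 9 cells = 4619  → 106.3285
Σ rows: total corner-gray = 22201  → 511.0628 mm³

511.063


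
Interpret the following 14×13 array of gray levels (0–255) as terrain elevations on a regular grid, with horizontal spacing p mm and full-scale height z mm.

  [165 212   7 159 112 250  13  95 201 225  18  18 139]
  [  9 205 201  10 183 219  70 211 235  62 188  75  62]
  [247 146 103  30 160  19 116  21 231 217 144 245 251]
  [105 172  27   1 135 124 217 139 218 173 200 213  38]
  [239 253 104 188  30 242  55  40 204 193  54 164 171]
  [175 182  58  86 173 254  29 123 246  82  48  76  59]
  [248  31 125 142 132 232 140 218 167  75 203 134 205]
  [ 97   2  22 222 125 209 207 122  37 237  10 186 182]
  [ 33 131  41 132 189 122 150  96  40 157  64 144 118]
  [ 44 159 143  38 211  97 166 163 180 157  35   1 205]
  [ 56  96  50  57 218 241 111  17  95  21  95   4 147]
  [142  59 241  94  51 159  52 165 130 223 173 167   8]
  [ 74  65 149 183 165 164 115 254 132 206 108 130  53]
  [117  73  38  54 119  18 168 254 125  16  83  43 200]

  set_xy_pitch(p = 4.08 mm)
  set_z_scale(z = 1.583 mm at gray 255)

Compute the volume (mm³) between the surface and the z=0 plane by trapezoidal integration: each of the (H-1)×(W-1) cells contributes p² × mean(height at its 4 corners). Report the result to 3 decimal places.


2084.100

height_mm = gray/255 × 1.583; cell vol = 4.08² × mean(4 corners)
unit = 4.08² × 1.583 / (4×255) = 0.0258346 mm³ per gray-sum
row 0: Σ corner-gray over 12 cells = 6313  → 163.0936
row 1: Σ corner-gray over 12 cells = 6751  → 174.4091
row 2: Σ corner-gray over 12 cells = 6743  → 174.2024
row 3: Σ corner-gray over 12 cells = 6845  → 176.8376
row 4: Σ corner-gray over 12 cells = 6412  → 165.6512
row 5: Σ corner-gray over 12 cells = 6599  → 170.4823
row 6: Σ corner-gray over 12 cells = 6688  → 172.7815
row 7: Σ corner-gray over 12 cells = 5720  → 147.7737
row 8: Σ corner-gray over 12 cells = 5632  → 145.5002
row 9: Σ corner-gray over 12 cells = 5162  → 133.3580
row 10: Σ corner-gray over 12 cells = 5391  → 139.2741
row 11: Σ corner-gray over 12 cells = 6647  → 171.7223
row 12: Σ corner-gray over 12 cells = 5768  → 149.0137
Σ rows: total corner-gray = 80671  → 2084.0998 mm³


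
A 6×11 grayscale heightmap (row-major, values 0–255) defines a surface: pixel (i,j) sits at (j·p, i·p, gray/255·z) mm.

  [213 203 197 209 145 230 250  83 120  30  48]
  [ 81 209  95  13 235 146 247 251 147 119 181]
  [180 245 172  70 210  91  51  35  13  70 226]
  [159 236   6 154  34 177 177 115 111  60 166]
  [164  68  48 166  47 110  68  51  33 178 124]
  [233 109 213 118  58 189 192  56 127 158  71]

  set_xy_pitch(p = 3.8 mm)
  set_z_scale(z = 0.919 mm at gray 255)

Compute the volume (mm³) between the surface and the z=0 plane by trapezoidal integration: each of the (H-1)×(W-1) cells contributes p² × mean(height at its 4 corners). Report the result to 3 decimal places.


height_mm = gray/255 × 0.919; cell vol = 3.8² × mean(4 corners)
unit = 3.8² × 0.919 / (4×255) = 0.0130102 mm³ per gray-sum
row 0: Σ corner-gray over 10 cells = 6381  → 83.0178
row 1: Σ corner-gray over 10 cells = 5506  → 71.6339
row 2: Σ corner-gray over 10 cells = 4785  → 62.2536
row 3: Σ corner-gray over 10 cells = 4291  → 55.8266
row 4: Σ corner-gray over 10 cells = 4570  → 59.4564
Σ rows: total corner-gray = 25533  → 332.1883 mm³

332.188


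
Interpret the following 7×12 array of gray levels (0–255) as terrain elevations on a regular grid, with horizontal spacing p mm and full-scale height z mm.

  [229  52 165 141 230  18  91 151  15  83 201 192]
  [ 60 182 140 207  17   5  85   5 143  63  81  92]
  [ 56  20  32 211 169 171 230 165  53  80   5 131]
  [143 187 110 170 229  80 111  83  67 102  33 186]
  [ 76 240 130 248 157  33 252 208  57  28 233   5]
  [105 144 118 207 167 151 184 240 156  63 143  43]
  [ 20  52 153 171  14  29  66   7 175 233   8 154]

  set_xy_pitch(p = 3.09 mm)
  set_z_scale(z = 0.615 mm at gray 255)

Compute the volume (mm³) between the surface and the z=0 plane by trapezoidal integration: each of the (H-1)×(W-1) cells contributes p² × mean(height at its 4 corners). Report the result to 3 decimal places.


184.677

height_mm = gray/255 × 0.615; cell vol = 3.09² × mean(4 corners)
unit = 3.09² × 0.615 / (4×255) = 0.00575694 mm³ per gray-sum
row 0: Σ corner-gray over 11 cells = 4723  → 27.1900
row 1: Σ corner-gray over 11 cells = 4467  → 25.7163
row 2: Σ corner-gray over 11 cells = 5132  → 29.5446
row 3: Σ corner-gray over 11 cells = 5926  → 34.1156
row 4: Σ corner-gray over 11 cells = 6547  → 37.6907
row 5: Σ corner-gray over 11 cells = 5284  → 30.4197
Σ rows: total corner-gray = 32079  → 184.6770 mm³


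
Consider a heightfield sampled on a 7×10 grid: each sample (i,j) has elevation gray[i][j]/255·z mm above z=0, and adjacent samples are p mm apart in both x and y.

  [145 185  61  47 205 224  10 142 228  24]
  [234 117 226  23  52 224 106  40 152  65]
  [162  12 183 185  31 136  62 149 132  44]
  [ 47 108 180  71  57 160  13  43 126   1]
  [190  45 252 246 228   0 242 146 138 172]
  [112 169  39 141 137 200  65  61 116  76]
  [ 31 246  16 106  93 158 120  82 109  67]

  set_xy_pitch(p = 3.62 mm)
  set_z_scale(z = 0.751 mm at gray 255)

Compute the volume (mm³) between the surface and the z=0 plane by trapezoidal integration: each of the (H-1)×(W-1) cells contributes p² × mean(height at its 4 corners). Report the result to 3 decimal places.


height_mm = gray/255 × 0.751; cell vol = 3.62² × mean(4 corners)
unit = 3.62² × 0.751 / (4×255) = 0.00964844 mm³ per gray-sum
row 0: Σ corner-gray over 9 cells = 4552  → 43.9197
row 1: Σ corner-gray over 9 cells = 4165  → 40.1857
row 2: Σ corner-gray over 9 cells = 3550  → 34.2519
row 3: Σ corner-gray over 9 cells = 4520  → 43.6109
row 4: Σ corner-gray over 9 cells = 5000  → 48.2422
row 5: Σ corner-gray over 9 cells = 4002  → 38.6130
Σ rows: total corner-gray = 25789  → 248.8235 mm³

248.824


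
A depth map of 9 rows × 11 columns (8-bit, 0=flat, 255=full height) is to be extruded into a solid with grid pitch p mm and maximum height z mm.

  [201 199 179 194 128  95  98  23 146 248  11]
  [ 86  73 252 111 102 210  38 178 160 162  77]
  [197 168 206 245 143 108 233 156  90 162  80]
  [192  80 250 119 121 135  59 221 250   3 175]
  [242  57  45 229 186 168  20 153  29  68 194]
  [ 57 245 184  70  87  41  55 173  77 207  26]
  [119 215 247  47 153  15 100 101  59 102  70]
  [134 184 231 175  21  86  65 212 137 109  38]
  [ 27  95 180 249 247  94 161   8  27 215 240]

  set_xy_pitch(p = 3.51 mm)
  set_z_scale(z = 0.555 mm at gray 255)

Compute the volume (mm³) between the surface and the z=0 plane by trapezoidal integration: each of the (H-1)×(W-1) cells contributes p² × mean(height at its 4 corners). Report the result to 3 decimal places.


height_mm = gray/255 × 0.555; cell vol = 3.51² × mean(4 corners)
unit = 3.51² × 0.555 / (4×255) = 0.00670358 mm³ per gray-sum
row 0: Σ corner-gray over 10 cells = 5567  → 37.3189
row 1: Σ corner-gray over 10 cells = 6034  → 40.4494
row 2: Σ corner-gray over 10 cells = 6142  → 41.1734
row 3: Σ corner-gray over 10 cells = 5189  → 34.7849
row 4: Σ corner-gray over 10 cells = 4707  → 31.5538
row 5: Σ corner-gray over 10 cells = 4628  → 31.0242
row 6: Σ corner-gray over 10 cells = 4879  → 32.7068
row 7: Σ corner-gray over 10 cells = 5431  → 36.4072
Σ rows: total corner-gray = 42577  → 285.4185 mm³

285.418


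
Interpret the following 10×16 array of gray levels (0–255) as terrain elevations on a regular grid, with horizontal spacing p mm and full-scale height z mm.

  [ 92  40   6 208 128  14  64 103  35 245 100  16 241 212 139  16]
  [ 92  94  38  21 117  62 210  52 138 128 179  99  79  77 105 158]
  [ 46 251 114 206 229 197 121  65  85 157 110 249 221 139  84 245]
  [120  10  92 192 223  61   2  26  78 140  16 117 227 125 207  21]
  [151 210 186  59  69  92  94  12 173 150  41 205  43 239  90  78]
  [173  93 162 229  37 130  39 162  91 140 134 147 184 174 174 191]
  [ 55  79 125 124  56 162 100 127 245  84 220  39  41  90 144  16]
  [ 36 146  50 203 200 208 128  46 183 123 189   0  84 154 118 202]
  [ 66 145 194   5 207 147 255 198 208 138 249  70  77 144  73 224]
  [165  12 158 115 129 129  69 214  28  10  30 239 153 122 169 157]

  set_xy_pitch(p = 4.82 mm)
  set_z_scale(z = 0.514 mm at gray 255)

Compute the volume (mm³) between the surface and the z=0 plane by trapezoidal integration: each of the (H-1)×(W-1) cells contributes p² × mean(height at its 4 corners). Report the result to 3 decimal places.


height_mm = gray/255 × 0.514; cell vol = 4.82² × mean(4 corners)
unit = 4.82² × 0.514 / (4×255) = 0.0117073 mm³ per gray-sum
row 0: Σ corner-gray over 15 cells = 6258  → 73.2643
row 1: Σ corner-gray over 15 cells = 7795  → 91.2585
row 2: Σ corner-gray over 15 cells = 7920  → 92.7219
row 3: Σ corner-gray over 15 cells = 6728  → 78.7668
row 4: Σ corner-gray over 15 cells = 7711  → 90.2750
row 5: Σ corner-gray over 15 cells = 7499  → 87.7931
row 6: Σ corner-gray over 15 cells = 7245  → 84.8194
row 7: Σ corner-gray over 15 cells = 8412  → 98.4819
row 8: Σ corner-gray over 15 cells = 7986  → 93.4946
Σ rows: total corner-gray = 67554  → 790.8754 mm³

790.875


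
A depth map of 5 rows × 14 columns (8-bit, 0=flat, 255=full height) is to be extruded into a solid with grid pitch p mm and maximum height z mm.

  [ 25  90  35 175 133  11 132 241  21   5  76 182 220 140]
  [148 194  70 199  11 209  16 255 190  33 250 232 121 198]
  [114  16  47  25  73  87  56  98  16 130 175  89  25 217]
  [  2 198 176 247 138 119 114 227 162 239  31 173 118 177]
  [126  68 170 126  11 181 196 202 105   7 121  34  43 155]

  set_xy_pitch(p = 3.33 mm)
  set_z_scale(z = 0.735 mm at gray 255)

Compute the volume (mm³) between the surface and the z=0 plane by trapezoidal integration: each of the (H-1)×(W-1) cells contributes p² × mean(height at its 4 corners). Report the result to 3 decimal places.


204.270

height_mm = gray/255 × 0.735; cell vol = 3.33² × mean(4 corners)
unit = 3.33² × 0.735 / (4×255) = 0.00799053 mm³ per gray-sum
row 0: Σ corner-gray over 13 cells = 6713  → 53.6404
row 1: Σ corner-gray over 13 cells = 5911  → 47.2320
row 2: Σ corner-gray over 13 cells = 6068  → 48.4865
row 3: Σ corner-gray over 13 cells = 6872  → 54.9109
Σ rows: total corner-gray = 25564  → 204.2699 mm³


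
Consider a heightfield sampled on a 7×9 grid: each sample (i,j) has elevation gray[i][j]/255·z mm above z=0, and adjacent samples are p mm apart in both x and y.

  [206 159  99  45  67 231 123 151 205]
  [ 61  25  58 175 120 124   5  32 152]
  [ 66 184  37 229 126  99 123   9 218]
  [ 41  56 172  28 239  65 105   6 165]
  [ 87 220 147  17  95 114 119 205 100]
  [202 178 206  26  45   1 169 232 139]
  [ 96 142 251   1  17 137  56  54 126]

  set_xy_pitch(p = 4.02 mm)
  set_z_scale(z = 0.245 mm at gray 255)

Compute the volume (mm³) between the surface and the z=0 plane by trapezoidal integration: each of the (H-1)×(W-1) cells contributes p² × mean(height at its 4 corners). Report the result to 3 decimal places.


height_mm = gray/255 × 0.245; cell vol = 4.02² × mean(4 corners)
unit = 4.02² × 0.245 / (4×255) = 0.00388166 mm³ per gray-sum
row 0: Σ corner-gray over 8 cells = 3452  → 13.3995
row 1: Σ corner-gray over 8 cells = 3189  → 12.3786
row 2: Σ corner-gray over 8 cells = 3446  → 13.3762
row 3: Σ corner-gray over 8 cells = 3569  → 13.8537
row 4: Σ corner-gray over 8 cells = 4076  → 15.8217
row 5: Σ corner-gray over 8 cells = 3593  → 13.9468
Σ rows: total corner-gray = 21325  → 82.7765 mm³

82.776


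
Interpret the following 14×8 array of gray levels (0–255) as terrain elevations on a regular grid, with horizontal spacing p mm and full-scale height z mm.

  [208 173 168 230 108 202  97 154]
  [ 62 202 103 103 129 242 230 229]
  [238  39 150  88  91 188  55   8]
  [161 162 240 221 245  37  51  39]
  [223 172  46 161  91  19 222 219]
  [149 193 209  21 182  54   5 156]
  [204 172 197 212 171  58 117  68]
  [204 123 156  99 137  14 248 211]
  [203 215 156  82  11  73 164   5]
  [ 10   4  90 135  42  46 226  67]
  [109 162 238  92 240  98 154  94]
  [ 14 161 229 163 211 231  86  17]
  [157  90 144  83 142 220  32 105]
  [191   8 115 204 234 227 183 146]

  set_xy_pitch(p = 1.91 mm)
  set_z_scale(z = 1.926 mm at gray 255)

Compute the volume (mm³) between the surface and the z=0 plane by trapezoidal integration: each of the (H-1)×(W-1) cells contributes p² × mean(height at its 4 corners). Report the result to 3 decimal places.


338.920

height_mm = gray/255 × 1.926; cell vol = 1.91² × mean(4 corners)
unit = 1.91² × 1.926 / (4×255) = 0.00688847 mm³ per gray-sum
row 0: Σ corner-gray over 7 cells = 4627  → 31.8730
row 1: Σ corner-gray over 7 cells = 3777  → 26.0178
row 2: Σ corner-gray over 7 cells = 3580  → 24.6607
row 3: Σ corner-gray over 7 cells = 3976  → 27.3886
row 4: Σ corner-gray over 7 cells = 3497  → 24.0890
row 5: Σ corner-gray over 7 cells = 3759  → 25.8938
row 6: Σ corner-gray over 7 cells = 4095  → 28.2083
row 7: Σ corner-gray over 7 cells = 3579  → 24.6538
row 8: Σ corner-gray over 7 cells = 2773  → 19.1017
row 9: Σ corner-gray over 7 cells = 3334  → 22.9662
row 10: Σ corner-gray over 7 cells = 4364  → 30.0613
row 11: Σ corner-gray over 7 cells = 3877  → 26.7066
row 12: Σ corner-gray over 7 cells = 3963  → 27.2990
Σ rows: total corner-gray = 49201  → 338.9197 mm³


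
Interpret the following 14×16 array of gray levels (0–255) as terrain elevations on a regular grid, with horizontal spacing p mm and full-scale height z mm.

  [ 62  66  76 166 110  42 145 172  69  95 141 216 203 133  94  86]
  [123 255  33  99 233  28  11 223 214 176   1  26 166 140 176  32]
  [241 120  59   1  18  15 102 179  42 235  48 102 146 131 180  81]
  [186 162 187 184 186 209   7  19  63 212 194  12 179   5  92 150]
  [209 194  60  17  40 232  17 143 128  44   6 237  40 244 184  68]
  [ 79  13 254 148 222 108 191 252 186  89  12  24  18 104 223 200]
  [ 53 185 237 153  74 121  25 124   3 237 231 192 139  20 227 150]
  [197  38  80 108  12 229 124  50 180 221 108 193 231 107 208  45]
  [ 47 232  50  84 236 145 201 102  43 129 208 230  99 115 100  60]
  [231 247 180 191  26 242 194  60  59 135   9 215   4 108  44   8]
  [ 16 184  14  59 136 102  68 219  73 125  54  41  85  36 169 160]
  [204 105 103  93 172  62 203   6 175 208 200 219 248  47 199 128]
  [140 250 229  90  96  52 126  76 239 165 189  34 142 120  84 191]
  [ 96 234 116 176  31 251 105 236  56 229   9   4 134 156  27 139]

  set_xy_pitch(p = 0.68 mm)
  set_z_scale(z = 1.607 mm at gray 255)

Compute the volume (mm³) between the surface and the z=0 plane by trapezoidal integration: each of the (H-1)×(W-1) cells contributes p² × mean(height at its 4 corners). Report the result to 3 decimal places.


71.345

height_mm = gray/255 × 1.607; cell vol = 0.68² × mean(4 corners)
unit = 0.68² × 1.607 / (4×255) = 0.000728507 mm³ per gray-sum
row 0: Σ corner-gray over 15 cells = 7321  → 5.3334
row 1: Σ corner-gray over 15 cells = 6795  → 4.9502
row 2: Σ corner-gray over 15 cells = 6836  → 4.9801
row 3: Σ corner-gray over 15 cells = 7207  → 5.2503
row 4: Σ corner-gray over 15 cells = 7416  → 5.4026
row 5: Σ corner-gray over 15 cells = 8106  → 5.9053
row 6: Σ corner-gray over 15 cells = 8159  → 5.9439
row 7: Σ corner-gray over 15 cells = 8075  → 5.8827
row 8: Σ corner-gray over 15 cells = 7722  → 5.6255
row 9: Σ corner-gray over 15 cells = 6573  → 4.7885
row 10: Σ corner-gray over 15 cells = 7318  → 5.3312
row 11: Σ corner-gray over 15 cells = 8527  → 6.2120
row 12: Σ corner-gray over 15 cells = 7878  → 5.7392
Σ rows: total corner-gray = 97933  → 71.3448 mm³


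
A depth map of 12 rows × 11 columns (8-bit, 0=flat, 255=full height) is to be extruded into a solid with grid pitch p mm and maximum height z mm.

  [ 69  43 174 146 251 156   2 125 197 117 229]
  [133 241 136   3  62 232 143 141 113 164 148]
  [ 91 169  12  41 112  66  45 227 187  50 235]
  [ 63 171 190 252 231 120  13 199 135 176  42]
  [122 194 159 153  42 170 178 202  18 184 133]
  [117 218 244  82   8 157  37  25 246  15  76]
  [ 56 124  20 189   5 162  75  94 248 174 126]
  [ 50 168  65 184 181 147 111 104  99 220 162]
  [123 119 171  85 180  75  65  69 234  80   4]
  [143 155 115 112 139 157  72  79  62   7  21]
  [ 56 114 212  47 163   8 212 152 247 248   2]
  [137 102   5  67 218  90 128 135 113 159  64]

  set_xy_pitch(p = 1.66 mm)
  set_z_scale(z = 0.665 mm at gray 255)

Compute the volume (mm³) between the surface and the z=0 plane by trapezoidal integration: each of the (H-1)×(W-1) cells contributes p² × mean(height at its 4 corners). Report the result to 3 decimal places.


height_mm = gray/255 × 0.665; cell vol = 1.66² × mean(4 corners)
unit = 1.66² × 0.665 / (4×255) = 0.00179654 mm³ per gray-sum
row 0: Σ corner-gray over 10 cells = 5471  → 9.8289
row 1: Σ corner-gray over 10 cells = 4895  → 8.7941
row 2: Σ corner-gray over 10 cells = 5223  → 9.3833
row 3: Σ corner-gray over 10 cells = 5934  → 10.6607
row 4: Σ corner-gray over 10 cells = 5112  → 9.1839
row 5: Σ corner-gray over 10 cells = 4621  → 8.3018
row 6: Σ corner-gray over 10 cells = 5134  → 9.2235
row 7: Σ corner-gray over 10 cells = 5053  → 9.0779
row 8: Σ corner-gray over 10 cells = 4243  → 7.6227
row 9: Σ corner-gray over 10 cells = 4824  → 8.6665
row 10: Σ corner-gray over 10 cells = 5099  → 9.1606
Σ rows: total corner-gray = 55609  → 99.9040 mm³

99.904


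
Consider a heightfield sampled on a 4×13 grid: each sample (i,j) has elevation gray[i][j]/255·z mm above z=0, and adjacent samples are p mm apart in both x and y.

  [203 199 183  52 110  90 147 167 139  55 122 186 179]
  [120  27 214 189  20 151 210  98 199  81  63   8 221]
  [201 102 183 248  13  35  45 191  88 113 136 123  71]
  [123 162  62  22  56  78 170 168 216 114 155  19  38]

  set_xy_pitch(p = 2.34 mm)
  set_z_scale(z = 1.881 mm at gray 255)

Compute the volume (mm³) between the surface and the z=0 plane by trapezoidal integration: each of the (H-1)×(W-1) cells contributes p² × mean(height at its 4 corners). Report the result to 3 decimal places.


height_mm = gray/255 × 1.881; cell vol = 2.34² × mean(4 corners)
unit = 2.34² × 1.881 / (4×255) = 0.0100977 mm³ per gray-sum
row 0: Σ corner-gray over 12 cells = 6143  → 62.0299
row 1: Σ corner-gray over 12 cells = 5687  → 57.4253
row 2: Σ corner-gray over 12 cells = 5431  → 54.8403
Σ rows: total corner-gray = 17261  → 174.2955 mm³

174.296


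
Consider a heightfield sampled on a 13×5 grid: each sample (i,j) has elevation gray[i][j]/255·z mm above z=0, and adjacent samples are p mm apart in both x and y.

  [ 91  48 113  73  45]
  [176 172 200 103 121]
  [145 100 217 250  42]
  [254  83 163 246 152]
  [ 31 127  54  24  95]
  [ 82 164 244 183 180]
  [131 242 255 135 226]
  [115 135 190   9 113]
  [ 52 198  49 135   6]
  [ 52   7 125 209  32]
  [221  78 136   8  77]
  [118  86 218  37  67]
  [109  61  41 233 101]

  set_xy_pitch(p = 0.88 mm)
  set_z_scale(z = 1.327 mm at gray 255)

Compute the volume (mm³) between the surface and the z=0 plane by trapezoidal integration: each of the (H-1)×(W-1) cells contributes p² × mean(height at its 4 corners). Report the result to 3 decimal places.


24.973

height_mm = gray/255 × 1.327; cell vol = 0.88² × mean(4 corners)
unit = 0.88² × 1.327 / (4×255) = 0.00100748 mm³ per gray-sum
row 0: Σ corner-gray over 4 cells = 1851  → 1.8648
row 1: Σ corner-gray over 4 cells = 2568  → 2.5872
row 2: Σ corner-gray over 4 cells = 2711  → 2.7313
row 3: Σ corner-gray over 4 cells = 1926  → 1.9404
row 4: Σ corner-gray over 4 cells = 1980  → 1.9948
row 5: Σ corner-gray over 4 cells = 3065  → 3.0879
row 6: Σ corner-gray over 4 cells = 2517  → 2.5358
row 7: Σ corner-gray over 4 cells = 1718  → 1.7308
row 8: Σ corner-gray over 4 cells = 1588  → 1.5999
row 9: Σ corner-gray over 4 cells = 1508  → 1.5193
row 10: Σ corner-gray over 4 cells = 1609  → 1.6210
row 11: Σ corner-gray over 4 cells = 1747  → 1.7601
Σ rows: total corner-gray = 24788  → 24.9734 mm³


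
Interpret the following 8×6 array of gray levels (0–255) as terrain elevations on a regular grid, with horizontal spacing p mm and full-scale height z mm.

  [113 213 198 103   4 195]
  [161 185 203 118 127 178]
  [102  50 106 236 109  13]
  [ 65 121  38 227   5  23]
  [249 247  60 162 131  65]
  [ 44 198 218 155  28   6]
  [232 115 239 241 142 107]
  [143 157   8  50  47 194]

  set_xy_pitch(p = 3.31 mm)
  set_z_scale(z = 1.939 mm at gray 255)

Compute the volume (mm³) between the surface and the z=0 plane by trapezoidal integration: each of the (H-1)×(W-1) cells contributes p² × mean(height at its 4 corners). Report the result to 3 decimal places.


height_mm = gray/255 × 1.939; cell vol = 3.31² × mean(4 corners)
unit = 3.31² × 1.939 / (4×255) = 0.0208273 mm³ per gray-sum
row 0: Σ corner-gray over 5 cells = 2949  → 61.4198
row 1: Σ corner-gray over 5 cells = 2722  → 56.6920
row 2: Σ corner-gray over 5 cells = 1987  → 41.3839
row 3: Σ corner-gray over 5 cells = 2384  → 49.6524
row 4: Σ corner-gray over 5 cells = 2762  → 57.5251
row 5: Σ corner-gray over 5 cells = 3061  → 63.7525
row 6: Σ corner-gray over 5 cells = 2674  → 55.6923
Σ rows: total corner-gray = 18539  → 386.1179 mm³

386.118


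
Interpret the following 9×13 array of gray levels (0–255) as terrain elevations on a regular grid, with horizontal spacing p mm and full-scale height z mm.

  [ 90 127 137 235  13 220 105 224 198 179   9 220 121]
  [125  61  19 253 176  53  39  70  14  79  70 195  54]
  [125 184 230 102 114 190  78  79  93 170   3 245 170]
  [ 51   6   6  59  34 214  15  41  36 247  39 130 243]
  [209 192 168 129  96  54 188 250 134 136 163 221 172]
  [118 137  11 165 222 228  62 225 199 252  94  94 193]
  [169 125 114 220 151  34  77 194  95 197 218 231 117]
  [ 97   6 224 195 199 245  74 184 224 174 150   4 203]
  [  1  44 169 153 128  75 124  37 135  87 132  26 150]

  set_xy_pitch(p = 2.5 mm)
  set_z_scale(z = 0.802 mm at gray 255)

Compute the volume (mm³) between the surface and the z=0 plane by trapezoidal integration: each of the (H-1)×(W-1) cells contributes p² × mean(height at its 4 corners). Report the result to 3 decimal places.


247.696

height_mm = gray/255 × 0.802; cell vol = 2.5² × mean(4 corners)
unit = 2.5² × 0.802 / (4×255) = 0.00491422 mm³ per gray-sum
row 0: Σ corner-gray over 12 cells = 5782  → 28.4140
row 1: Σ corner-gray over 12 cells = 5508  → 27.0675
row 2: Σ corner-gray over 12 cells = 5219  → 25.6473
row 3: Σ corner-gray over 12 cells = 5791  → 28.4582
row 4: Σ corner-gray over 12 cells = 7532  → 37.0139
row 5: Σ corner-gray over 12 cells = 7287  → 35.8099
row 6: Σ corner-gray over 12 cells = 7256  → 35.6575
row 7: Σ corner-gray over 12 cells = 6029  → 29.6278
Σ rows: total corner-gray = 50404  → 247.6961 mm³


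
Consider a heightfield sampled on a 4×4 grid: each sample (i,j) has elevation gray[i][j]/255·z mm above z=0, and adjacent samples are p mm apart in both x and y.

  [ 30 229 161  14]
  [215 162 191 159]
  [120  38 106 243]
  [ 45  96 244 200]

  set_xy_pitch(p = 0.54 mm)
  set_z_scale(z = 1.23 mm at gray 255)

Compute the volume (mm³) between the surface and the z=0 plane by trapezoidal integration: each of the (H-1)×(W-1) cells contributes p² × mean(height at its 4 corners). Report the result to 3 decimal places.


1.832

height_mm = gray/255 × 1.23; cell vol = 0.54² × mean(4 corners)
unit = 0.54² × 1.23 / (4×255) = 0.000351635 mm³ per gray-sum
row 0: Σ corner-gray over 3 cells = 1904  → 0.6695
row 1: Σ corner-gray over 3 cells = 1731  → 0.6087
row 2: Σ corner-gray over 3 cells = 1576  → 0.5542
Σ rows: total corner-gray = 5211  → 1.8324 mm³


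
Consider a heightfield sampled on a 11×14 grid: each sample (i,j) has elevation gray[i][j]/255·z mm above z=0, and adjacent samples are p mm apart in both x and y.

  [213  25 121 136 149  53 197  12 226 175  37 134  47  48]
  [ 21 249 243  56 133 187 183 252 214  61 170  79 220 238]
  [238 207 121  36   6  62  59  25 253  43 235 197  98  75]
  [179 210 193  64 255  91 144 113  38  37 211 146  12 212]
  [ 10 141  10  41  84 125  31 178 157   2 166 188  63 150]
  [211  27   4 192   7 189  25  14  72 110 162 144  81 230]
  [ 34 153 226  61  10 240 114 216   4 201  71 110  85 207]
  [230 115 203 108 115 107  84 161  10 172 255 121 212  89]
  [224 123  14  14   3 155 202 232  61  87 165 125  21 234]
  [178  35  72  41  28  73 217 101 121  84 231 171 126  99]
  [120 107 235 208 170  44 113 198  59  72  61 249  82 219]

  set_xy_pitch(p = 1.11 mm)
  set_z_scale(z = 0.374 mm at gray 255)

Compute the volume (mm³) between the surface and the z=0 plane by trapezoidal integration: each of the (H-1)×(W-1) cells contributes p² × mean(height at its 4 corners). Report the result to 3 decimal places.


28.564

height_mm = gray/255 × 0.374; cell vol = 1.11² × mean(4 corners)
unit = 1.11² × 0.374 / (4×255) = 0.00045177 mm³ per gray-sum
row 0: Σ corner-gray over 13 cells = 7238  → 3.2699
row 1: Σ corner-gray over 13 cells = 7350  → 3.3205
row 2: Σ corner-gray over 13 cells = 6416  → 2.8986
row 3: Σ corner-gray over 13 cells = 5951  → 2.6885
row 4: Σ corner-gray over 13 cells = 5027  → 2.2710
row 5: Σ corner-gray over 13 cells = 5718  → 2.5832
row 6: Σ corner-gray over 13 cells = 6868  → 3.1028
row 7: Σ corner-gray over 13 cells = 6507  → 2.9397
row 8: Σ corner-gray over 13 cells = 5739  → 2.5927
row 9: Σ corner-gray over 13 cells = 6412  → 2.8967
Σ rows: total corner-gray = 63226  → 28.5636 mm³


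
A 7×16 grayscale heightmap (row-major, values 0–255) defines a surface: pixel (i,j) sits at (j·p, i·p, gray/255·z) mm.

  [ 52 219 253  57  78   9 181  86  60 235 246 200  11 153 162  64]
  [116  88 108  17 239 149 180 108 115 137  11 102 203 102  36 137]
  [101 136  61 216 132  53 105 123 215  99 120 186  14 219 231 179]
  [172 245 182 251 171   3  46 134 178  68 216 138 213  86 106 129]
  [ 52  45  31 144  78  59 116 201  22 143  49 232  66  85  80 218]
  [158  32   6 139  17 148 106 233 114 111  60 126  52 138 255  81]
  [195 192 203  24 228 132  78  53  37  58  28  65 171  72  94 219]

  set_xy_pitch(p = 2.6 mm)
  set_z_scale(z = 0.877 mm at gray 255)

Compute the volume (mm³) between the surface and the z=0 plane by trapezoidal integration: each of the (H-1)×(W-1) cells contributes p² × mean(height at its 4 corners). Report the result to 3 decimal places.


height_mm = gray/255 × 0.877; cell vol = 2.6² × mean(4 corners)
unit = 2.6² × 0.877 / (4×255) = 0.00581227 mm³ per gray-sum
row 0: Σ corner-gray over 15 cells = 7459  → 43.3538
row 1: Σ corner-gray over 15 cells = 7543  → 43.8420
row 2: Σ corner-gray over 15 cells = 8475  → 49.2590
row 3: Σ corner-gray over 15 cells = 7347  → 42.7028
row 4: Σ corner-gray over 15 cells = 6285  → 36.5301
row 5: Σ corner-gray over 15 cells = 6597  → 38.3436
Σ rows: total corner-gray = 43706  → 254.0313 mm³

254.031
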